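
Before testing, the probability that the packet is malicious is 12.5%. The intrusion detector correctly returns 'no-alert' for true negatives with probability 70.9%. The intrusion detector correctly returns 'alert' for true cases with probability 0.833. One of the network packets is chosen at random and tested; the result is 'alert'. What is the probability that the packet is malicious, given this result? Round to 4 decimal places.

P(H | E) ≈ 0.2902

Let H be the event that the packet is malicious. P(H) = 0.125, so P(¬H) = 0.875. With E the 'alert' result, P(E|H) = 0.833 and P(E|¬H) = 0.291.
P(E) = 0.833·0.125 + 0.291·0.875 = 0.10412 + 0.25462 = 0.35875.
By Bayes' theorem, P(H|E) = 0.10412 / 0.35875 = 0.2902.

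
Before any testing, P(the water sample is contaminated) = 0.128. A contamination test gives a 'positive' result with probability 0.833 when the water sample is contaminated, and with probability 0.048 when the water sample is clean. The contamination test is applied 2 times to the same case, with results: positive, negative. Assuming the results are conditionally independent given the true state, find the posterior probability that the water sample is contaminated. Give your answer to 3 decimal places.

Posterior P(H) ≈ 0.309

With H the event that the water sample is contaminated, the joint likelihood of the observed sequence is P(data|H) = 0.833·0.167 = 0.13911 and P(data|¬H) = 0.048·0.952 = 0.045696.
Bayes: P(H|data) = 0.128·0.13911 / (0.128·0.13911 + 0.872·0.045696) = 0.017806/0.057653 = 0.3089.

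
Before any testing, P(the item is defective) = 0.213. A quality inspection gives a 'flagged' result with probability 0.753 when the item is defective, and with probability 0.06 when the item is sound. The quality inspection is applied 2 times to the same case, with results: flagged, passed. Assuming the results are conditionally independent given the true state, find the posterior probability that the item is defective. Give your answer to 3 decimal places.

Posterior P(H) ≈ 0.472

With H the event that the item is defective, the joint likelihood of the observed sequence is P(data|H) = 0.753·0.247 = 0.18599 and P(data|¬H) = 0.06·0.94 = 0.056400.
Bayes: P(H|data) = 0.213·0.18599 / (0.213·0.18599 + 0.787·0.056400) = 0.039616/0.084003 = 0.4716.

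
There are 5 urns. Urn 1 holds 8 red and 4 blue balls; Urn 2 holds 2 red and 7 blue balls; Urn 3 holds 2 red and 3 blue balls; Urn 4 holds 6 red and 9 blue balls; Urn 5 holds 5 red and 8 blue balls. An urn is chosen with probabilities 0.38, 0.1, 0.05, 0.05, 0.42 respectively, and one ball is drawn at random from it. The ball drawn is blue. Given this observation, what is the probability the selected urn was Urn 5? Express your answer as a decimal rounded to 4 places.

Posterior probability ≈ 0.4943

P(blue|Urn 1) = 0.3333; P(blue|Urn 2) = 0.7778; P(blue|Urn 3) = 0.6; P(blue|Urn 4) = 0.6; P(blue|Urn 5) = 0.6154.
Prior × likelihood for each source: 0.38·0.3333=0.1267, 0.1·0.7778=0.07778, 0.05·0.6=0.03000, 0.05·0.6=0.03000, 0.42·0.6154=0.2585. Summing gives P(blue) = 0.52291.
P(Urn 5 | blue) = 0.2585 / 0.52291 = 0.4943.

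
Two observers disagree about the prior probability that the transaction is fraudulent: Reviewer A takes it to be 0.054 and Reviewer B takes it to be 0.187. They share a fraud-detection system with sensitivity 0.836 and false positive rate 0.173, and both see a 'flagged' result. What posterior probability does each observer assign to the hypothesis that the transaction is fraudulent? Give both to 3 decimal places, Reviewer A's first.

P('+'|H) = 0.836, P('+'|¬H) = 0.173.
Reviewer A: numerator 0.836·0.054 = 0.045144; evidence = 0.045144+0.173·0.946 = 0.20880; posterior = 0.216.
Reviewer B: numerator 0.836·0.187 = 0.15633; evidence = 0.15633+0.173·0.813 = 0.29698; posterior = 0.526.

Reviewer A: 0.216; Reviewer B: 0.526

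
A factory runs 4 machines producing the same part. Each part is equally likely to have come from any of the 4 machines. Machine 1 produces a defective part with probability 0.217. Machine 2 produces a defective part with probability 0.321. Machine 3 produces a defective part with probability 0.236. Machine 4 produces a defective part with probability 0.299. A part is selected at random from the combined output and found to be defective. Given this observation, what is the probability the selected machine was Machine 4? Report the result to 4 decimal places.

Posterior probability ≈ 0.2787

Tabulate prior·likelihood by source: [1] prior 0.25, lik 0.217, product 0.05425; [2] prior 0.25, lik 0.321, product 0.08025; [3] prior 0.25, lik 0.236, product 0.05900; [4] prior 0.25, lik 0.299, product 0.07475.
Normalizing constant = 0.26825; the posterior for Machine 4 is its product over the sum, 0.07475/0.26825 = 0.2787.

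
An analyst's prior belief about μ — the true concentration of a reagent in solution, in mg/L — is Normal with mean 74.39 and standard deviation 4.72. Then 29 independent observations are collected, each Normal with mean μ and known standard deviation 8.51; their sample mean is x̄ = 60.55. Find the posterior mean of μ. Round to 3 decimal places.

Posterior mean ≈ 61.945

With known σ, the Normal prior is conjugate. Weight on the data is w = (n/σ²)/(n/σ² + 1/τ₀²) = 0.400441/(0.400441+0.0448865) = 0.89921.
Posterior mean = w·x̄ + (1−w)·μ₀ = 0.89921·60.55 + 0.10079·74.39 = 61.945.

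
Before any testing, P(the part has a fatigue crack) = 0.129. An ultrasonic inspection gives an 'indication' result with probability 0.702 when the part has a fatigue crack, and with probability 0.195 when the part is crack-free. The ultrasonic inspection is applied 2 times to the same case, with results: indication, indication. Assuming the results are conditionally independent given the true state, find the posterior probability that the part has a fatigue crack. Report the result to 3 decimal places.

Posterior P(H) ≈ 0.657

With H the event that the part has a fatigue crack, the joint likelihood of the observed sequence is P(data|H) = 0.702·0.702 = 0.49280 and P(data|¬H) = 0.195·0.195 = 0.038025.
Bayes: P(H|data) = 0.129·0.49280 / (0.129·0.49280 + 0.871·0.038025) = 0.063572/0.096691 = 0.6575.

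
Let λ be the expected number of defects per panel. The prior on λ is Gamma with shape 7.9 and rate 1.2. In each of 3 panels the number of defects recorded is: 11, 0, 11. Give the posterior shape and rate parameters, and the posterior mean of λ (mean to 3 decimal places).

The Poisson likelihood adds the total count to the shape and the number of exposure periods to the rate. Here ∑xᵢ = 22 and n = 3, so shape 7.9→29.9 and rate 1.2→4.2.
E[λ | data] = 29.9/4.2 = 7.119.

Posterior: Gamma(shape=29.9, rate=4.2); mean ≈ 7.119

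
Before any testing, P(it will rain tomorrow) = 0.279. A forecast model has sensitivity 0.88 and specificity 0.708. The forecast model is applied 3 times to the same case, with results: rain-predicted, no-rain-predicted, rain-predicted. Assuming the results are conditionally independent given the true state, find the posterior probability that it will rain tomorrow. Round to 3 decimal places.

Posterior P(H) ≈ 0.373

With H the event that it will rain tomorrow, the joint likelihood of the observed sequence is P(data|H) = 0.88·0.12·0.88 = 0.092928 and P(data|¬H) = 0.292·0.708·0.292 = 0.060367.
Bayes: P(H|data) = 0.279·0.092928 / (0.279·0.092928 + 0.721·0.060367) = 0.025927/0.069451 = 0.3733.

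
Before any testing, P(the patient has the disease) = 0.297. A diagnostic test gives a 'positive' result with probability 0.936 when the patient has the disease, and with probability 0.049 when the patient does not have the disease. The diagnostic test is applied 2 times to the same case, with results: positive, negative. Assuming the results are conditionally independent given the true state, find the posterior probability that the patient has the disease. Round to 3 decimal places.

Let H be the event that the patient has the disease; start with P(H) = 0.297. P('positive'|H) = 0.936, P('positive'|¬H) = 0.049.
Update on result 1 ('positive'): P(H) ← 0.936·0.2970 / (0.936·0.2970 + 0.049·0.7030) = 0.27799/0.31244 = 0.8897.
Update on result 2 ('negative'): P(H) ← 0.064·0.8897 / (0.064·0.8897 + 0.951·0.1103) = 0.056944/0.16179 = 0.3520.

Posterior P(H) ≈ 0.352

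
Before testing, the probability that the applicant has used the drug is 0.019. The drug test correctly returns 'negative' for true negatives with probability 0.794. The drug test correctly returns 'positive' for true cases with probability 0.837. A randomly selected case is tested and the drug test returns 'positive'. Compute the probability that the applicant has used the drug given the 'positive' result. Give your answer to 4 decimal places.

P(H | E) ≈ 0.0730

Let H be the event that the applicant has used the drug. P(H) = 0.019, so P(¬H) = 0.981. With E the 'positive' result, P(E|H) = 0.837 and P(E|¬H) = 0.206.
P(E) = 0.837·0.019 + 0.206·0.981 = 0.015903 + 0.20209 = 0.21799.
By Bayes' theorem, P(H|E) = 0.015903 / 0.21799 = 0.0730.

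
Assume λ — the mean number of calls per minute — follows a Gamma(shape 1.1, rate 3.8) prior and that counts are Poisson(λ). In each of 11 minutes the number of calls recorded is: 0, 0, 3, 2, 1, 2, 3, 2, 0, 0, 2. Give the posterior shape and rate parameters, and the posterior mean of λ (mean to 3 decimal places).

Posterior: Gamma(shape=16.1, rate=14.8); mean ≈ 1.088

Total count ∑xᵢ = 15 over n = 11 minutes.
Gamma is conjugate to the Poisson likelihood: posterior is Gamma(shape = 1.1+15 = 16.1, rate = 3.8+11 = 14.8).
Posterior mean = shape/rate = 16.1/14.8 = 1.088.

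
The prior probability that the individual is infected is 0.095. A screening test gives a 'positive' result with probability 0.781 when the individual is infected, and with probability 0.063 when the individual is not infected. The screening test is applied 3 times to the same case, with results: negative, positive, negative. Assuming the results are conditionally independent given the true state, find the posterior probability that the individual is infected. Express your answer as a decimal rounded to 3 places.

Let H be the event that the individual is infected; start with P(H) = 0.095. P('positive'|H) = 0.781, P('positive'|¬H) = 0.063.
Update on result 1 ('negative'): P(H) ← 0.219·0.0950 / (0.219·0.0950 + 0.937·0.9050) = 0.020805/0.86879 = 0.0239.
Update on result 2 ('positive'): P(H) ← 0.781·0.0239 / (0.781·0.0239 + 0.063·0.9761) = 0.018703/0.080194 = 0.2332.
Update on result 3 ('negative'): P(H) ← 0.219·0.2332 / (0.219·0.2332 + 0.937·0.7668) = 0.051075/0.76955 = 0.0664.

Posterior P(H) ≈ 0.066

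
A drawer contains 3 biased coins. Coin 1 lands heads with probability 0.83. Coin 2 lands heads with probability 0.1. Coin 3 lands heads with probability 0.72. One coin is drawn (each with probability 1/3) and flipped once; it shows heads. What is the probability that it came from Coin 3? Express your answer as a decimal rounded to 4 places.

Posterior probability ≈ 0.4364

Tabulate prior·likelihood by source: [1] prior 0.333333, lik 0.83, product 0.2767; [2] prior 0.333333, lik 0.1, product 0.03333; [3] prior 0.333333, lik 0.72, product 0.2400.
Normalizing constant = 0.55000; the posterior for Coin 3 is its product over the sum, 0.2400/0.55000 = 0.4364.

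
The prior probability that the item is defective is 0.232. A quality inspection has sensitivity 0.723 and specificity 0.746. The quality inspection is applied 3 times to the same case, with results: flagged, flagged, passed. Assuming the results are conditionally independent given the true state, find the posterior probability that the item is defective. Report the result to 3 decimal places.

Posterior P(H) ≈ 0.476

With H the event that the item is defective, the joint likelihood of the observed sequence is P(data|H) = 0.723·0.723·0.277 = 0.14480 and P(data|¬H) = 0.254·0.254·0.746 = 0.048129.
Bayes: P(H|data) = 0.232·0.14480 / (0.232·0.14480 + 0.768·0.048129) = 0.033593/0.070556 = 0.4761.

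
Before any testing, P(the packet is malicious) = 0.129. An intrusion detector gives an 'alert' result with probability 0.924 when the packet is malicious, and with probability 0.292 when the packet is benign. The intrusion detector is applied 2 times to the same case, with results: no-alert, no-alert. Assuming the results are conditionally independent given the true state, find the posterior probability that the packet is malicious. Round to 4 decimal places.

With H the event that the packet is malicious, the joint likelihood of the observed sequence is P(data|H) = 0.076·0.076 = 0.0057760 and P(data|¬H) = 0.708·0.708 = 0.50126.
Bayes: P(H|data) = 0.129·0.0057760 / (0.129·0.0057760 + 0.871·0.50126) = 0.00074510/0.43735 = 0.0017.

Posterior P(H) ≈ 0.0017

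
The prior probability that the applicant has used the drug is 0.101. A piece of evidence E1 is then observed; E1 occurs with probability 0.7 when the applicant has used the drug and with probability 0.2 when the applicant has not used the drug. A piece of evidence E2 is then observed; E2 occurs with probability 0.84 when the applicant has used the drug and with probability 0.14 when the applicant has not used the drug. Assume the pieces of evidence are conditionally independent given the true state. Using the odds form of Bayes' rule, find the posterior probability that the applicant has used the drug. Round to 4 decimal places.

Posterior probability ≈ 0.7023

Prior odds = 0.101/(1−0.101) = 0.11235. In log-odds, ln(0.11235) = -2.1862.
Add log likelihood ratios: ln(3.5000) + ln(6.0000) = 3.0445.
Posterior log-odds = 0.85836, so posterior odds = exp(0.85836) = 2.3593. Converting, P(H|E) = 2.3593/3.3593 = 0.7023.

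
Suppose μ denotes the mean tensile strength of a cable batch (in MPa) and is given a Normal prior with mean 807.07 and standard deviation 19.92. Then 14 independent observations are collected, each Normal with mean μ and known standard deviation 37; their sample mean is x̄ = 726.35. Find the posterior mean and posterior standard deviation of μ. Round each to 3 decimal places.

With known σ, the Normal prior is conjugate. Weight on the data is w = (n/σ²)/(n/σ² + 1/τ₀²) = 0.0102264/(0.0102264+0.00252012) = 0.80229.
Posterior mean = w·x̄ + (1−w)·μ₀ = 0.80229·726.35 + 0.19771·807.07 = 742.309. Posterior variance = 1/(0.0102264+0.00252012) = 78.4525, so SD = 8.857.

Posterior mean ≈ 742.309; posterior SD ≈ 8.857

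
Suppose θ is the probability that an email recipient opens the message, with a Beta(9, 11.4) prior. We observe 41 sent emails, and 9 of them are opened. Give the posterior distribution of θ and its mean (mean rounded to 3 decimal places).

The binomial likelihood is conjugate to the Beta prior: with 9 successes and 32 failures, the posterior is Beta(9+9, 11.4+32) = Beta(18, 43.4).
E[θ | data] = 18/(18+43.4) = 0.293.

Posterior: Beta(18, 43.4); mean ≈ 0.293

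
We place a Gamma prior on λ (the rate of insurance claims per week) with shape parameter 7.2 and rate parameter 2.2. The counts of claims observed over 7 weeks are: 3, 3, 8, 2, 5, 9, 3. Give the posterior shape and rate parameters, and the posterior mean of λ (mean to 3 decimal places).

Total count ∑xᵢ = 33 over n = 7 weeks.
Gamma is conjugate to the Poisson likelihood: posterior is Gamma(shape = 7.2+33 = 40.2, rate = 2.2+7 = 9.2).
Posterior mean = shape/rate = 40.2/9.2 = 4.370.

Posterior: Gamma(shape=40.2, rate=9.2); mean ≈ 4.370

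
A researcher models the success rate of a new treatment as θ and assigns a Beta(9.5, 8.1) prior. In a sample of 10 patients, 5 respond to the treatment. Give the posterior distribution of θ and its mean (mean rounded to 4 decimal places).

Posterior: Beta(14.5, 13.1); mean ≈ 0.5254

The binomial likelihood is conjugate to the Beta prior: with 5 successes and 5 failures, the posterior is Beta(9.5+5, 8.1+5) = Beta(14.5, 13.1).
E[θ | data] = 14.5/(14.5+13.1) = 0.5254.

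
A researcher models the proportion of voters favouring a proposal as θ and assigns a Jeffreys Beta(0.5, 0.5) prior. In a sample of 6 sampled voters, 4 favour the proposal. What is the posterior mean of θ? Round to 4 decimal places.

The binomial likelihood is conjugate to the Beta prior: with 4 successes and 2 failures, the posterior is Beta(0.5+4, 0.5+2) = Beta(4.5, 2.5).
E[θ | data] = 4.5/(4.5+2.5) = 0.6429.

Posterior mean ≈ 0.6429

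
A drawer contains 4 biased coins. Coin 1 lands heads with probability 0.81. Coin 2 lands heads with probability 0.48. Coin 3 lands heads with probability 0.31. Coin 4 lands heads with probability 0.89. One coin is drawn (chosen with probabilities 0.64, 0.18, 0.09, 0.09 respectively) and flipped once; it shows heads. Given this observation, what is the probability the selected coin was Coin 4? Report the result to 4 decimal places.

Tabulate prior·likelihood by source: [1] prior 0.64, lik 0.81, product 0.5184; [2] prior 0.18, lik 0.48, product 0.08640; [3] prior 0.09, lik 0.31, product 0.02790; [4] prior 0.09, lik 0.89, product 0.08010.
Normalizing constant = 0.71280; the posterior for Coin 4 is its product over the sum, 0.08010/0.71280 = 0.1124.

Posterior probability ≈ 0.1124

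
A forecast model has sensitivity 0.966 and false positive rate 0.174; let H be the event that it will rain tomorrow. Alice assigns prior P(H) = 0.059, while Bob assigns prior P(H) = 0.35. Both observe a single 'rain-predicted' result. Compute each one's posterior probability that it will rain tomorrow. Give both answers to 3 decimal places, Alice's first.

Alice: 0.258; Bob: 0.749

P('+'|H) = 0.966, P('+'|¬H) = 0.174.
Alice: numerator 0.966·0.059 = 0.056994; evidence = 0.056994+0.174·0.941 = 0.22073; posterior = 0.258.
Bob: numerator 0.966·0.35 = 0.33810; evidence = 0.33810+0.174·0.65 = 0.45120; posterior = 0.749.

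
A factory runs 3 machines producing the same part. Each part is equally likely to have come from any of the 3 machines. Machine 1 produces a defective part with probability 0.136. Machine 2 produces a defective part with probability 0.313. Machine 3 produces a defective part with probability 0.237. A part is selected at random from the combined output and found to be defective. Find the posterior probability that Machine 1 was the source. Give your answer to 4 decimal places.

P(defective|M1) = 0.136; P(defective|M2) = 0.313; P(defective|M3) = 0.237.
Prior × likelihood for each source: 0.333333·0.136=0.04533, 0.333333·0.313=0.1043, 0.333333·0.237=0.07900. Summing gives P(defective) = 0.22867.
P(Machine 1 | defective) = 0.04533 / 0.22867 = 0.1983.

Posterior probability ≈ 0.1983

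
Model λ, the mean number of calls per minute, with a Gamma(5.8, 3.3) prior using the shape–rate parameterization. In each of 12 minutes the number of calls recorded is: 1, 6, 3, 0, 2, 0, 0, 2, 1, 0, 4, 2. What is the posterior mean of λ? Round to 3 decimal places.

Posterior mean ≈ 1.752

Total count ∑xᵢ = 21 over n = 12 minutes.
Gamma is conjugate to the Poisson likelihood: posterior is Gamma(shape = 5.8+21 = 26.8, rate = 3.3+12 = 15.3).
Posterior mean = shape/rate = 26.8/15.3 = 1.752.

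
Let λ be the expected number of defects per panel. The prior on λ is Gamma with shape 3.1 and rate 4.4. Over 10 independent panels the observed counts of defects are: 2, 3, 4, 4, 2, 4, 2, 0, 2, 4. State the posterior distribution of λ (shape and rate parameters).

Posterior: Gamma(shape=30.1, rate=14.4)

Total count ∑xᵢ = 27 over n = 10 panels.
Gamma is conjugate to the Poisson likelihood: posterior is Gamma(shape = 3.1+27 = 30.1, rate = 4.4+10 = 14.4).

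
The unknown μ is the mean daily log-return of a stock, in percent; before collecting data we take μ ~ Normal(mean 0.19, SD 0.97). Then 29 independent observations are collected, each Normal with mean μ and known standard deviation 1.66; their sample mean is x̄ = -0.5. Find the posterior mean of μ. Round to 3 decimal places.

Posterior mean ≈ -0.437

With known σ, the Normal prior is conjugate. Weight on the data is w = (n/σ²)/(n/σ² + 1/τ₀²) = 10.5240/(10.5240+1.06281) = 0.90827.
Posterior mean = w·x̄ + (1−w)·μ₀ = 0.90827·-0.5 + 0.091726·0.19 = -0.437.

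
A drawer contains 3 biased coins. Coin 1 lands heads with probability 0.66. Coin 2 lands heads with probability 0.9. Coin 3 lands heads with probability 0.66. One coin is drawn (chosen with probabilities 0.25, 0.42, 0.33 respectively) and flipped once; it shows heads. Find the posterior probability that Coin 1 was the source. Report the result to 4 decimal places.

P(heads|C1) = 0.66; P(heads|C2) = 0.9; P(heads|C3) = 0.66.
Prior × likelihood for each source: 0.25·0.66=0.1650, 0.42·0.9=0.3780, 0.33·0.66=0.2178. Summing gives P(heads) = 0.76080.
P(Coin 1 | heads) = 0.1650 / 0.76080 = 0.2169.

Posterior probability ≈ 0.2169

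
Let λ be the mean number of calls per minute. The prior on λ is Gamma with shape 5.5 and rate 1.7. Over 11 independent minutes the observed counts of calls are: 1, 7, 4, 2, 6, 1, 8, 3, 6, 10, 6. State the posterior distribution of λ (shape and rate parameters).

The Poisson likelihood adds the total count to the shape and the number of exposure periods to the rate. Here ∑xᵢ = 54 and n = 11, so shape 5.5→59.5 and rate 1.7→12.7.

Posterior: Gamma(shape=59.5, rate=12.7)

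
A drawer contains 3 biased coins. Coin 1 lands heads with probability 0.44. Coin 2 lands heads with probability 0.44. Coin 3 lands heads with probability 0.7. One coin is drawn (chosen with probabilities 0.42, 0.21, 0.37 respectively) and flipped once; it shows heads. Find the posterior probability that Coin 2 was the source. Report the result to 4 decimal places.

P(heads|C1) = 0.44; P(heads|C2) = 0.44; P(heads|C3) = 0.7.
Prior × likelihood for each source: 0.42·0.44=0.1848, 0.21·0.44=0.09240, 0.37·0.7=0.2590. Summing gives P(heads) = 0.53620.
P(Coin 2 | heads) = 0.09240 / 0.53620 = 0.1723.

Posterior probability ≈ 0.1723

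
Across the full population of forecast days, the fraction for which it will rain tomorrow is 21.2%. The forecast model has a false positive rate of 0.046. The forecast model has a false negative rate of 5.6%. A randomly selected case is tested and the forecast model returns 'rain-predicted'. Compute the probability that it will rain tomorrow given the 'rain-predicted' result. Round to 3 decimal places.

P(H | E) ≈ 0.847

Write H for 'it will rain tomorrow'. Prior odds H:¬H = 0.212/0.788 = 0.26904. For the 'rain-predicted' outcome, the likelihood ratio is 0.944/0.046 = 20.522.
Posterior odds = 0.26904 × 20.522 = 5.5211, so P(H|E) = 5.5211/(1+5.5211) = 0.847.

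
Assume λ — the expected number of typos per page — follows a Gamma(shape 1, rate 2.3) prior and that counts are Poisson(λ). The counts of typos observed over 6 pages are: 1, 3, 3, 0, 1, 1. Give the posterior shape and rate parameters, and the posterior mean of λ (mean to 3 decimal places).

Total count ∑xᵢ = 9 over n = 6 pages.
Gamma is conjugate to the Poisson likelihood: posterior is Gamma(shape = 1+9 = 10, rate = 2.3+6 = 8.3).
E[λ | data] = 10/8.3 = 1.205.

Posterior: Gamma(shape=10, rate=8.3); mean ≈ 1.205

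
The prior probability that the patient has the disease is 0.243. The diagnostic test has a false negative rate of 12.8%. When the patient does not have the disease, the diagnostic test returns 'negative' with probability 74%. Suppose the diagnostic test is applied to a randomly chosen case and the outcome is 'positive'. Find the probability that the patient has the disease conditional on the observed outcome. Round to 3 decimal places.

P(H | E) ≈ 0.518

Let H be the event that the patient has the disease. P(H) = 0.243, so P(¬H) = 0.757. With E the 'positive' result, P(E|H) = 0.872 and P(E|¬H) = 0.26.
P(E) = 0.872·0.243 + 0.26·0.757 = 0.21190 + 0.19682 = 0.40872.
By Bayes' theorem, P(H|E) = 0.21190 / 0.40872 = 0.518.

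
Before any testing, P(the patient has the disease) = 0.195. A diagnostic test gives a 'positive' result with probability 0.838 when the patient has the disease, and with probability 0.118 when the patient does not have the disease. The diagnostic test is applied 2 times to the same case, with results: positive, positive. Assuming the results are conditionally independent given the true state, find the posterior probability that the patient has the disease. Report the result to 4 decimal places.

Posterior P(H) ≈ 0.9243

Let H be the event that the patient has the disease; start with P(H) = 0.195. P('positive'|H) = 0.838, P('positive'|¬H) = 0.118.
Update on result 1 ('positive'): P(H) ← 0.838·0.1950 / (0.838·0.1950 + 0.118·0.8050) = 0.16341/0.25840 = 0.6324.
Update on result 2 ('positive'): P(H) ← 0.838·0.6324 / (0.838·0.6324 + 0.118·0.3676) = 0.52994/0.57332 = 0.9243.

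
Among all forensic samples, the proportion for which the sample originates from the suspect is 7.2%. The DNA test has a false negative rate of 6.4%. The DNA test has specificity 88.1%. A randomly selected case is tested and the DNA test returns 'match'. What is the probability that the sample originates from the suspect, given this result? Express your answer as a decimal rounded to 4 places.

P(H | E) ≈ 0.3790

Let H be the event that the sample originates from the suspect. P(H) = 0.072, so P(¬H) = 0.928. With E the 'match' result, P(E|H) = 0.936 and P(E|¬H) = 0.119.
P(E) = 0.936·0.072 + 0.119·0.928 = 0.067392 + 0.11043 = 0.17782.
By Bayes' theorem, P(H|E) = 0.067392 / 0.17782 = 0.3790.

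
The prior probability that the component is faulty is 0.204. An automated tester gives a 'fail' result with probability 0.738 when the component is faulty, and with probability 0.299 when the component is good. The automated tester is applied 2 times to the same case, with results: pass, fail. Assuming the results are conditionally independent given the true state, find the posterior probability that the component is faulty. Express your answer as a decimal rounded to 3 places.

With H the event that the component is faulty, the joint likelihood of the observed sequence is P(data|H) = 0.262·0.738 = 0.19336 and P(data|¬H) = 0.701·0.299 = 0.20960.
Bayes: P(H|data) = 0.204·0.19336 / (0.204·0.19336 + 0.796·0.20960) = 0.039445/0.20629 = 0.1912.

Posterior P(H) ≈ 0.191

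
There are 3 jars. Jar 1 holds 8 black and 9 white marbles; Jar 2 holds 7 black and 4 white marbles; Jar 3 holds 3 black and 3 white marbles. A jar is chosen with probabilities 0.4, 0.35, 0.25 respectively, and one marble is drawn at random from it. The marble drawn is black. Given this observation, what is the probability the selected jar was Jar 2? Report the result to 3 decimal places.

Posterior probability ≈ 0.416

P(black|Jar 1) = 0.4706; P(black|Jar 2) = 0.6364; P(black|Jar 3) = 0.5.
Prior × likelihood for each source: 0.4·0.4706=0.1882, 0.35·0.6364=0.2227, 0.25·0.5=0.1250. Summing gives P(black) = 0.53596.
P(Jar 2 | black) = 0.2227 / 0.53596 = 0.416.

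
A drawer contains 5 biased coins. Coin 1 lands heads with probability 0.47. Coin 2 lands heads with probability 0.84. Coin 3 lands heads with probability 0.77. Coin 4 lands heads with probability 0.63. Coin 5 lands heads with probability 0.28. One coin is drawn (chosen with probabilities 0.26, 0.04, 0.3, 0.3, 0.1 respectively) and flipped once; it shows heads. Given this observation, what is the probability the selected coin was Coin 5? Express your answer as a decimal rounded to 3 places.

Posterior probability ≈ 0.046

Tabulate prior·likelihood by source: [1] prior 0.26, lik 0.47, product 0.1222; [2] prior 0.04, lik 0.84, product 0.03360; [3] prior 0.3, lik 0.77, product 0.2310; [4] prior 0.3, lik 0.63, product 0.1890; [5] prior 0.1, lik 0.28, product 0.02800.
Normalizing constant = 0.60380; the posterior for Coin 5 is its product over the sum, 0.02800/0.60380 = 0.046.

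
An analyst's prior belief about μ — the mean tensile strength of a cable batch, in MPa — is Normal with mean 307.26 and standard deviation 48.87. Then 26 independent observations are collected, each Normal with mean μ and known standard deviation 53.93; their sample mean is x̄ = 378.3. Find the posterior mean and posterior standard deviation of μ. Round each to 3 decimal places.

Posterior mean ≈ 375.121; posterior SD ≈ 10.337

With known σ, the Normal prior is conjugate. Weight on the data is w = (n/σ²)/(n/σ² + 1/τ₀²) = 0.00893949/(0.00893949+0.00041871) = 0.95526.
Posterior mean = w·x̄ + (1−w)·μ₀ = 0.95526·378.3 + 0.044743·307.26 = 375.121. Posterior variance = 1/(0.00893949+0.00041871) = 106.858, so SD = 10.337.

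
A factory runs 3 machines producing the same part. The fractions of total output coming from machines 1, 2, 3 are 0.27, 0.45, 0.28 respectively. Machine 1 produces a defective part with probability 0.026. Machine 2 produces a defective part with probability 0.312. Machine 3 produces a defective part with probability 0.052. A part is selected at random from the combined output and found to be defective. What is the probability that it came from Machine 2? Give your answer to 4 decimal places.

Posterior probability ≈ 0.8668

P(defective|M1) = 0.026; P(defective|M2) = 0.312; P(defective|M3) = 0.052.
Prior × likelihood for each source: 0.27·0.026=0.007020, 0.45·0.312=0.1404, 0.28·0.052=0.01456. Summing gives P(defective) = 0.16198.
P(Machine 2 | defective) = 0.1404 / 0.16198 = 0.8668.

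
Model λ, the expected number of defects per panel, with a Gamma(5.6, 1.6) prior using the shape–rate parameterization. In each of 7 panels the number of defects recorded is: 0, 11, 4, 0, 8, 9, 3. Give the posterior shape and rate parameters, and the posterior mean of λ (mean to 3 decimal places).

Posterior: Gamma(shape=40.6, rate=8.6); mean ≈ 4.721

The Poisson likelihood adds the total count to the shape and the number of exposure periods to the rate. Here ∑xᵢ = 35 and n = 7, so shape 5.6→40.6 and rate 1.6→8.6.
E[λ | data] = 40.6/8.6 = 4.721.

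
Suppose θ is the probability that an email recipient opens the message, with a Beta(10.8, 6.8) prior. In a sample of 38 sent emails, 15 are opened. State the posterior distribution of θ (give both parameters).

Posterior: Beta(25.8, 29.8)

Observing 15 successes and 23 failures updates Beta(10.8, 6.8) by adding the success and failure counts to the two shape parameters: α = 10.8+15 = 25.8, β = 6.8+23 = 29.8.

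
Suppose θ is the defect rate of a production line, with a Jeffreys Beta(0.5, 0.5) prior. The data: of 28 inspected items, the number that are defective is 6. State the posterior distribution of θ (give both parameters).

The binomial likelihood is conjugate to the Beta prior: with 6 successes and 22 failures, the posterior is Beta(0.5+6, 0.5+22) = Beta(6.5, 22.5).

Posterior: Beta(6.5, 22.5)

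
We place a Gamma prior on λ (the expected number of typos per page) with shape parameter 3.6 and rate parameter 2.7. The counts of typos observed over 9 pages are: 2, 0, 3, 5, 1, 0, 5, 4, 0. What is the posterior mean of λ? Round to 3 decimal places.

Posterior mean ≈ 2.017

The Poisson likelihood adds the total count to the shape and the number of exposure periods to the rate. Here ∑xᵢ = 20 and n = 9, so shape 3.6→23.6 and rate 2.7→11.7.
Posterior mean = shape/rate = 23.6/11.7 = 2.017.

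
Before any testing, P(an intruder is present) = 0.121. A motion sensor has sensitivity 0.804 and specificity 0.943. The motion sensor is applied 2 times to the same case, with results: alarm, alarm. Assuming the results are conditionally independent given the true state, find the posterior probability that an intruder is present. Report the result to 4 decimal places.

Let H be the event that an intruder is present; start with P(H) = 0.121. P('alarm'|H) = 0.804, P('alarm'|¬H) = 0.057.
Update on result 1 ('alarm'): P(H) ← 0.804·0.1210 / (0.804·0.1210 + 0.057·0.8790) = 0.097284/0.14739 = 0.6601.
Update on result 2 ('alarm'): P(H) ← 0.804·0.6601 / (0.804·0.6601 + 0.057·0.3399) = 0.53069/0.55006 = 0.9648.

Posterior P(H) ≈ 0.9648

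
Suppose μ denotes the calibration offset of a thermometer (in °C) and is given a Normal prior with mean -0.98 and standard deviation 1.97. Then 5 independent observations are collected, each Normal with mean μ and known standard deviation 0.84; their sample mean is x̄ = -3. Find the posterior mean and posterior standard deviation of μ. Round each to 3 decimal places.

With known σ, the Normal prior is conjugate. Weight on the data is w = (n/σ²)/(n/σ² + 1/τ₀²) = 7.08617/(7.08617+0.257672) = 0.96491.
Posterior mean = w·x̄ + (1−w)·μ₀ = 0.96491·-3 + 0.035087·-0.98 = -2.929. Posterior variance = 1/(7.08617+0.257672) = 0.136169, so SD = 0.369.

Posterior mean ≈ -2.929; posterior SD ≈ 0.369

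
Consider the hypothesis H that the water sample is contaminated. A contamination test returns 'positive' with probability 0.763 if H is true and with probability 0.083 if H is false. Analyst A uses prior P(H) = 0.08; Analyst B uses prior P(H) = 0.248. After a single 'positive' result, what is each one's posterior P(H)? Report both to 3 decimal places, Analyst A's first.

The likelihood ratio for a 'positive' result is 0.763/0.083 = 9.1928.
Analyst A: prior odds 0.08/0.92 = 0.086957; posterior odds 0.79937; posterior probability 0.444.
Analyst B: prior odds 0.248/0.752 = 0.32979; posterior odds 3.0317; posterior probability 0.752.

Analyst A: 0.444; Analyst B: 0.752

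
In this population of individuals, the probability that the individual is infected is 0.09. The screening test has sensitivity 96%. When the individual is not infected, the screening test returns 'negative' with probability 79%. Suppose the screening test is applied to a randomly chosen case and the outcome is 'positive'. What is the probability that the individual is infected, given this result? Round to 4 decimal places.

Write H for 'the individual is infected'. Prior odds H:¬H = 0.09/0.91 = 0.098901. For the 'positive' outcome, the likelihood ratio is 0.96/0.21 = 4.5714.
Posterior odds = 0.098901 × 4.5714 = 0.45212, so P(H|E) = 0.45212/(1+0.45212) = 0.3114.

P(H | E) ≈ 0.3114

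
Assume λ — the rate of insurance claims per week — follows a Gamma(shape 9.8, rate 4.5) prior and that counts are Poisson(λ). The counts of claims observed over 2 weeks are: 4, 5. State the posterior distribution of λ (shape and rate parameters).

The Poisson likelihood adds the total count to the shape and the number of exposure periods to the rate. Here ∑xᵢ = 9 and n = 2, so shape 9.8→18.8 and rate 4.5→6.5.

Posterior: Gamma(shape=18.8, rate=6.5)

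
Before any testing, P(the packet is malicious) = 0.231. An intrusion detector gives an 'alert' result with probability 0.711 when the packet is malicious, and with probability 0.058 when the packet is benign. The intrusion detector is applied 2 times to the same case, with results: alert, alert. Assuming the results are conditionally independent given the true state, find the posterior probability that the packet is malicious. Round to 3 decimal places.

With H the event that the packet is malicious, the joint likelihood of the observed sequence is P(data|H) = 0.711·0.711 = 0.50552 and P(data|¬H) = 0.058·0.058 = 0.0033640.
Bayes: P(H|data) = 0.231·0.50552 / (0.231·0.50552 + 0.769·0.0033640) = 0.11678/0.11936 = 0.9783.

Posterior P(H) ≈ 0.978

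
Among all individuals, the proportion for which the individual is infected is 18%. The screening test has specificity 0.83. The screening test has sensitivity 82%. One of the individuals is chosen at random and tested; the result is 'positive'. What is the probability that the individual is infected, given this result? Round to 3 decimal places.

P(H | E) ≈ 0.514

Write H for 'the individual is infected'. Prior odds H:¬H = 0.18/0.82 = 0.21951. For the 'positive' outcome, the likelihood ratio is 0.82/0.17 = 4.8235.
Posterior odds = 0.21951 × 4.8235 = 1.0588, so P(H|E) = 1.0588/(1+1.0588) = 0.514.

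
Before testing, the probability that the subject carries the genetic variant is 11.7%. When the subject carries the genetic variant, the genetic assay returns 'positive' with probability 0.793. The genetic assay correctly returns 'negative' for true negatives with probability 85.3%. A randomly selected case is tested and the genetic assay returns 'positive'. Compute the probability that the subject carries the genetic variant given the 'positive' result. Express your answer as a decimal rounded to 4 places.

Let H be the event that the subject carries the genetic variant. P(H) = 0.117, so P(¬H) = 0.883. With E the 'positive' result, P(E|H) = 0.793 and P(E|¬H) = 0.147.
P(E) = 0.793·0.117 + 0.147·0.883 = 0.092781 + 0.12980 = 0.22258.
By Bayes' theorem, P(H|E) = 0.092781 / 0.22258 = 0.4168.

P(H | E) ≈ 0.4168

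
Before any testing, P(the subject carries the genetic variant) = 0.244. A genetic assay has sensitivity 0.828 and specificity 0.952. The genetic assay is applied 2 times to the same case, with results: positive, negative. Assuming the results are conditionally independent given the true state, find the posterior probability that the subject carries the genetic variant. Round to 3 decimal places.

With H the event that the subject carries the genetic variant, the joint likelihood of the observed sequence is P(data|H) = 0.828·0.172 = 0.14242 and P(data|¬H) = 0.048·0.952 = 0.045696.
Bayes: P(H|data) = 0.244·0.14242 / (0.244·0.14242 + 0.756·0.045696) = 0.034750/0.069296 = 0.5015.

Posterior P(H) ≈ 0.501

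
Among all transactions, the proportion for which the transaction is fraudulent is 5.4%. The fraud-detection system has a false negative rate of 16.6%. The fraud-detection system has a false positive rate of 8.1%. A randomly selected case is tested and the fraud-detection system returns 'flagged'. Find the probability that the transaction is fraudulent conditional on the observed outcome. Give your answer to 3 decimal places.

P(H | E) ≈ 0.370

Write H for 'the transaction is fraudulent'. Prior odds H:¬H = 0.054/0.946 = 0.057082. For the 'flagged' outcome, the likelihood ratio is 0.834/0.081 = 10.296.
Posterior odds = 0.057082 × 10.296 = 0.58774, so P(H|E) = 0.58774/(1+0.58774) = 0.370.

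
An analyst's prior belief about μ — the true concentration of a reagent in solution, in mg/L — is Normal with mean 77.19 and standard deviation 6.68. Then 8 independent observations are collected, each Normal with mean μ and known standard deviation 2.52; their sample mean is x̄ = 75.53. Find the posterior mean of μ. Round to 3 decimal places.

Posterior mean ≈ 75.559

Prior precision 1/τ₀² = 1/6.68² = 0.0224103; data precision n/σ² = 8/2.52² = 1.25976.
Posterior precision = 0.0224103 + 1.25976 = 1.28217.
Posterior mean = (0.0224103·77.19 + 1.25976·75.53) / 1.28217 = 75.559.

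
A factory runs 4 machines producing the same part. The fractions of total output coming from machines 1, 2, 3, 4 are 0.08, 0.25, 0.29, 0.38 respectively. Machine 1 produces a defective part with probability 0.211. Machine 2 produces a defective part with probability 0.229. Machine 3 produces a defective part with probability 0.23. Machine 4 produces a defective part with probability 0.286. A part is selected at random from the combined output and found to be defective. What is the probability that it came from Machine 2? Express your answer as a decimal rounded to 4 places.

P(defective|M1) = 0.211; P(defective|M2) = 0.229; P(defective|M3) = 0.23; P(defective|M4) = 0.286.
Prior × likelihood for each source: 0.08·0.211=0.01688, 0.25·0.229=0.05725, 0.29·0.23=0.06670, 0.38·0.286=0.1087. Summing gives P(defective) = 0.24951.
P(Machine 2 | defective) = 0.05725 / 0.24951 = 0.2294.

Posterior probability ≈ 0.2294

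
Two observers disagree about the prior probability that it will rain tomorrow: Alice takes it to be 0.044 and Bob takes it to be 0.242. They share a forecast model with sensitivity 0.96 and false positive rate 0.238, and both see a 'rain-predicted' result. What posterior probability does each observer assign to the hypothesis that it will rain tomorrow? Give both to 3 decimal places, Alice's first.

The likelihood ratio for a 'rain-predicted' result is 0.96/0.238 = 4.0336.
Alice: prior odds 0.044/0.956 = 0.046025; posterior odds 0.18565; posterior probability 0.157.
Bob: prior odds 0.242/0.758 = 0.31926; posterior odds 1.2878; posterior probability 0.563.

Alice: 0.157; Bob: 0.563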